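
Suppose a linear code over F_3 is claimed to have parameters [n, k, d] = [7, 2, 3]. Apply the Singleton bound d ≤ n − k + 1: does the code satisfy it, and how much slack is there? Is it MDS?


Singleton RHS = n − k + 1 = 6, slack = 3, bound satisfied, not MDS.

Singleton bound: d ≤ n − k + 1.
Here n = 7, k = 2, so n − k + 1 = 6.
Given d = 3, check d ≤ 6: YES.
Slack = (n − k + 1) − d = 3.
The code is NOT MDS (slack = 3 > 0).
Description: the claimed parameters are [7, 2, 3]_3; such a code would be non-MDS.


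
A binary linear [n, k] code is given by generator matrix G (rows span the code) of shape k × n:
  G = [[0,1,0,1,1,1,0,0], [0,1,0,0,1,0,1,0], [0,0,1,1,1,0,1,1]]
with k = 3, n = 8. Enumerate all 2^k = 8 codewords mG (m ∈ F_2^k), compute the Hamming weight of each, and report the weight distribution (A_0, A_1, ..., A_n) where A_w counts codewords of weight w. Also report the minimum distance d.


Weight distribution: A_0 = 1, A_3 = 2, A_4 = 3, A_5 = 2. Minimum distance d = 3.

Enumerate all 2^3 = 8 messages m ∈ F_2^3.
For each, compute codeword c = mG in F_2^8, then tally its weight.
  m = 000 → c = 00000000, weight = 0.
  m = 100 → c = 01011100, weight = 4.
  m = 010 → c = 01001010, weight = 3.
  m = 110 → c = 00010110, weight = 3.
  m = 001 → c = 00111011, weight = 5.
  m = 101 → c = 01100111, weight = 5.
  m = 011 → c = 01110001, weight = 4.
  m = 111 → c = 00101101, weight = 4.
Tally weights:
  weight 0: 1 codewords.
  weight 3: 2 codewords.
  weight 4: 3 codewords.
  weight 5: 2 codewords.
Minimum distance d = smallest w > 0 with A_w > 0 = 3.
Sanity: Σ A_w = 8 = 2^3 = 8 ✓.


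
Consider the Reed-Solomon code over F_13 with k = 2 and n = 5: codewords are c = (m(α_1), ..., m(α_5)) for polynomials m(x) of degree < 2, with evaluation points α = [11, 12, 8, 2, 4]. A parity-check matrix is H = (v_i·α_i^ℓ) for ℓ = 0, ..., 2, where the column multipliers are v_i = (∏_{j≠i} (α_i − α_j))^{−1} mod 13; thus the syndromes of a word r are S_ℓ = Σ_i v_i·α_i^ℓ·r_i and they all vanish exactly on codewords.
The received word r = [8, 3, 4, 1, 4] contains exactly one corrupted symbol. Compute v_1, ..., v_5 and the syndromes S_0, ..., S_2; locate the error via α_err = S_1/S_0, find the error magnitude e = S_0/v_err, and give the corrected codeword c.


S = (10, 2, 3), error at position 3, error magnitude e = 7, c = [8, 3, 10, 1, 4].

Step 1: column multipliers v_i = (∏_{j≠i}(α_i − α_j))^{−1} mod 13.
  i = 1 (α = 11): (11−12)(11−8)(11−2)(11−4) = (−1)·3·9·7 = −189 ≡ 6, so v_1 = 6^{−1} = 11 (mod 13).
  i = 2 (α = 12): (12−11)(12−8)(12−2)(12−4) = 1·4·10·8 = 320 ≡ 8, so v_2 = 8^{−1} = 5 (mod 13).
  i = 3 (α = 8): (8−11)(8−12)(8−2)(8−4) = (−3)·(−4)·6·4 = 288 ≡ 2, so v_3 = 2^{−1} = 7 (mod 13).
  i = 4 (α = 2): (2−11)(2−12)(2−8)(2−4) = (−9)·(−10)·(−6)·(−2) = 1080 ≡ 1, so v_4 = 1^{−1} = 1 (mod 13).
  i = 5 (α = 4): (4−11)(4−12)(4−8)(4−2) = (−7)·(−8)·(−4)·2 = −448 ≡ 7, so v_5 = 7^{−1} = 2 (mod 13).
  v = [11, 5, 7, 1, 2].
Step 2: syndromes of r = [8, 3, 4, 1, 4] (all sums mod 13).
  S_0 = Σ v_i r_i = 11·8 + 5·3 + 7·4 + 1·1 + 2·4 = 140 ≡ 10.
  S_1 = Σ v_i α_i r_i = 11·11·8 + 5·12·3 + 7·8·4 + 1·2·1 + 2·4·4 = 1406 ≡ 2.
  α_i^2 mod 13 = [4, 1, 12, 4, 3].
  S_2 = Σ v_i α_i^2 r_i = 11·4·8 + 5·1·3 + 7·12·4 + 1·4·1 + 2·3·4 = 731 ≡ 3.
  S = (10, 2, 3) ≠ 0, so r is not a codeword (an error is present).
Step 3: locate the error. For a single error e at position i, S_ℓ = v_i·e·α_i^ℓ, so α_err = S_1/S_0.
  S_0^{−1} = 10^{−1} = 4 (mod 13), so α_err = 2·4 = 8 ≡ 8 = α_3. Error position i = 3.
  Consistency check: S_2/S_1 = 3·7 = 21 ≡ 8 = α_err ✓ (single-error assumption holds).
Step 4: error magnitude e = S_0/v_3 = S_0·∏_{j≠3}(α_3 − α_j) = 10·2 = 20 ≡ 7 (mod 13).
Step 5: correct position 3: c_3 = r_3 − e = 4 − 7 ≡ 10 (mod 13). Hence c = [8, 3, 10, 1, 4].
  Check: interpolating c through the α_i gives m(x) = 11 + 8·x (degree < 2) with m(α_i) = c_i for every i, so c is indeed a codeword.


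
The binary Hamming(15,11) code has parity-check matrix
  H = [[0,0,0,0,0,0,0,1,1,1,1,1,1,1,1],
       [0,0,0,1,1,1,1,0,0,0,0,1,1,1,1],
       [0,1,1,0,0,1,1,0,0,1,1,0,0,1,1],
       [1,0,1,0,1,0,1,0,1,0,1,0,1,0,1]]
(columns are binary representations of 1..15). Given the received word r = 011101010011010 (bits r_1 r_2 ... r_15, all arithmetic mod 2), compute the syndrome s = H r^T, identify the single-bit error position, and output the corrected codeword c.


s = (0, 0, 1, 0)^T, error position = 2, corrected codeword c = 001101010011010

Compute s = H r^T mod 2 one row at a time:
  s_1 = 1 + 0 + 0 + 1 + 1 + 0 + 1 + 0 = 4 ≡ 0 (mod 2).
  s_2 = 1 + 0 + 1 + 0 + 1 + 0 + 1 + 0 = 4 ≡ 0 (mod 2).
  s_3 = 1 + 1 + 1 + 0 + 0 + 1 + 1 + 0 = 5 ≡ 1 (mod 2).
  s_4 = 0 + 1 + 0 + 0 + 0 + 1 + 0 + 0 = 2 ≡ 0 (mod 2).
s = (0, 0, 1, 0)^T — this equals column 2 of H (binary 0010), so error is at position 2.
Correct: flip bit 2 of r = 011101010011010 to get c = 001101010011010.


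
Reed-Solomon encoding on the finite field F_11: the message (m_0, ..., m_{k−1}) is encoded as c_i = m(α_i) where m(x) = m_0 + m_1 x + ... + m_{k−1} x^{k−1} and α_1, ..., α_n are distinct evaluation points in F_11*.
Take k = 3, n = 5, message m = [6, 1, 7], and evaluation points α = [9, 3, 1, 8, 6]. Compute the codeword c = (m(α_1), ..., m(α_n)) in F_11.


c = [10, 6, 3, 0, 0]

Message polynomial: m(x) = 6 + 1·x + 7·x^2 (mod 11).
For each evaluation point α_i, compute m(α_i) mod 11:
  α_1 = 9: Horner steps 7 → 9 → 10, so m(9) = 10.
  α_2 = 3: Horner steps 7 → 0 → 6, so m(3) = 6.
  α_3 = 1: Horner steps 7 → 8 → 3, so m(1) = 3.
  α_4 = 8: Horner steps 7 → 2 → 0, so m(8) = 0.
  α_5 = 6: Horner steps 7 → 10 → 0, so m(6) = 0.
Codeword c = [10, 6, 3, 0, 0] ∈ F_11^5.


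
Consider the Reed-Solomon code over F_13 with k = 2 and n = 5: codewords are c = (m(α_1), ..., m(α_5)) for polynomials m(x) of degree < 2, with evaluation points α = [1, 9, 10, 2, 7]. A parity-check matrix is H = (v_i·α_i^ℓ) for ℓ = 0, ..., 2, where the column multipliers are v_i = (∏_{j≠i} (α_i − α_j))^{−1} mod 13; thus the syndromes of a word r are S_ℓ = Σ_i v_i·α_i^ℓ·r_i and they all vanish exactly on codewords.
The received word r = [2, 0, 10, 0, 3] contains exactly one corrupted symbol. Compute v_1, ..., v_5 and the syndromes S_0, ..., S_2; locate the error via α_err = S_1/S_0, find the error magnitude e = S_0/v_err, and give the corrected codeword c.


S = (8, 7, 11), error at position 2, error magnitude e = 1, c = [2, 12, 10, 0, 3].

Step 1: column multipliers v_i = (∏_{j≠i}(α_i − α_j))^{−1} mod 13.
  i = 1 (α = 1): (1−9)(1−10)(1−2)(1−7) = (−8)·(−9)·(−1)·(−6) = 432 ≡ 3, so v_1 = 3^{−1} = 9 (mod 13).
  i = 2 (α = 9): (9−1)(9−10)(9−2)(9−7) = 8·(−1)·7·2 = −112 ≡ 5, so v_2 = 5^{−1} = 8 (mod 13).
  i = 3 (α = 10): (10−1)(10−9)(10−2)(10−7) = 9·1·8·3 = 216 ≡ 8, so v_3 = 8^{−1} = 5 (mod 13).
  i = 4 (α = 2): (2−1)(2−9)(2−10)(2−7) = 1·(−7)·(−8)·(−5) = −280 ≡ 6, so v_4 = 6^{−1} = 11 (mod 13).
  i = 5 (α = 7): (7−1)(7−9)(7−10)(7−2) = 6·(−2)·(−3)·5 = 180 ≡ 11, so v_5 = 11^{−1} = 6 (mod 13).
  v = [9, 8, 5, 11, 6].
Step 2: syndromes of r = [2, 0, 10, 0, 3] (all sums mod 13).
  S_0 = Σ v_i r_i = 9·2 + 8·0 + 5·10 + 11·0 + 6·3 = 86 ≡ 8.
  S_1 = Σ v_i α_i r_i = 9·1·2 + 8·9·0 + 5·10·10 + 11·2·0 + 6·7·3 = 644 ≡ 7.
  α_i^2 mod 13 = [1, 3, 9, 4, 10].
  S_2 = Σ v_i α_i^2 r_i = 9·1·2 + 8·3·0 + 5·9·10 + 11·4·0 + 6·10·3 = 648 ≡ 11.
  S = (8, 7, 11) ≠ 0, so r is not a codeword (an error is present).
Step 3: locate the error. For a single error e at position i, S_ℓ = v_i·e·α_i^ℓ, so α_err = S_1/S_0.
  S_0^{−1} = 8^{−1} = 5 (mod 13), so α_err = 7·5 = 35 ≡ 9 = α_2. Error position i = 2.
  Consistency check: S_2/S_1 = 11·2 = 22 ≡ 9 = α_err ✓ (single-error assumption holds).
Step 4: error magnitude e = S_0/v_2 = S_0·∏_{j≠2}(α_2 − α_j) = 8·5 = 40 ≡ 1 (mod 13).
Step 5: correct position 2: c_2 = r_2 − e = 0 − 1 ≡ 12 (mod 13). Hence c = [2, 12, 10, 0, 3].
  Check: interpolating c through the α_i gives m(x) = 4 + 11·x (degree < 2) with m(α_i) = c_i for every i, so c is indeed a codeword.


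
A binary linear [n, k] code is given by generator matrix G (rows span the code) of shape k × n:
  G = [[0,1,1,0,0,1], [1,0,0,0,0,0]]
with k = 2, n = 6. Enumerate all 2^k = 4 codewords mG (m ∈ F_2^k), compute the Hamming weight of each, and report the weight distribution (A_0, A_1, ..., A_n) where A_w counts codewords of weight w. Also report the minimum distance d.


Weight distribution: A_0 = 1, A_1 = 1, A_3 = 1, A_4 = 1. Minimum distance d = 1.

Enumerate all 2^2 = 4 messages m ∈ F_2^2.
For each, compute codeword c = mG in F_2^6, then tally its weight.
  m = 00 → c = 000000, weight = 0.
  m = 10 → c = 011001, weight = 3.
  m = 01 → c = 100000, weight = 1.
  m = 11 → c = 111001, weight = 4.
Tally weights:
  weight 0: 1 codewords.
  weight 1: 1 codewords.
  weight 3: 1 codewords.
  weight 4: 1 codewords.
Minimum distance d = smallest w > 0 with A_w > 0 = 1.
Sanity: Σ A_w = 4 = 2^2 = 4 ✓.


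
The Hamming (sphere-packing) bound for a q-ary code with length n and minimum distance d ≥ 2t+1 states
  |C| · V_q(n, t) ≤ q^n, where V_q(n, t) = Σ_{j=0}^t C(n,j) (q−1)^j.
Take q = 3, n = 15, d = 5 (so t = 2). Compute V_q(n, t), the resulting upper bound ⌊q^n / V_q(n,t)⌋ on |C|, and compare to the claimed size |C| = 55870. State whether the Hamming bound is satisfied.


V_q(n, t) = 451, q^n = 14348907, Hamming bound = 31815, |C| = 55870 > bound (violated).

Step 1: Compute V_q(n, t) = Σ_{j=0}^2 C(n, j) (q−1)^j.
  j = 0: C(15,0)·(2)^0 = 1·1 = 1.
  j = 1: C(15,1)·(2)^1 = 15·2 = 30.
  j = 2: C(15,2)·(2)^2 = 105·4 = 420.
  V_q(n, t) = 1 + 30 + 420 = 451.
Step 2: q^n = 3^15 = 14348907.
Step 3: Hamming bound ⌊q^n / V_q(n,t)⌋ = ⌊14348907/451⌋ = 31815.
Step 4: Compare |C| = 55870 to 31815: violated.
The claimed |C| lies above the Hamming bound, so no 3-ary code of length 15 with d ≥ 5 can have 55870 codewords.


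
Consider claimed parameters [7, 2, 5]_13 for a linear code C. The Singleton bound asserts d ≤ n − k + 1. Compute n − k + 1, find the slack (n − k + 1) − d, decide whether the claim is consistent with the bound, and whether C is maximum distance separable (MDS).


Singleton RHS = n − k + 1 = 6, slack = 1, bound satisfied, not MDS.

Singleton bound: d ≤ n − k + 1.
Here n = 7, k = 2, so n − k + 1 = 6.
Given d = 5, check d ≤ 6: YES.
Slack = (n − k + 1) − d = 1.
The code is NOT MDS (slack = 1 > 0).
Description: the claimed parameters are [7, 2, 5]_13; such a code would be non-MDS.


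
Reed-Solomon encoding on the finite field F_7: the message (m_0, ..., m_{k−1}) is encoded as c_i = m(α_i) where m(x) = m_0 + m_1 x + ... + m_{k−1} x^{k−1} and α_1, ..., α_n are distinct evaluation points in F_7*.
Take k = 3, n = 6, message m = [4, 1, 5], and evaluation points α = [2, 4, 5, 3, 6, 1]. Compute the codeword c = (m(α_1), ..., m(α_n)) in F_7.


c = [5, 4, 1, 3, 1, 3]

Message polynomial: m(x) = 4 + 1·x + 5·x^2 (mod 7).
For each evaluation point α_i, compute m(α_i) mod 7:
  α_1 = 2: Horner steps 5 → 4 → 5, so m(2) = 5.
  α_2 = 4: Horner steps 5 → 0 → 4, so m(4) = 4.
  α_3 = 5: Horner steps 5 → 5 → 1, so m(5) = 1.
  α_4 = 3: Horner steps 5 → 2 → 3, so m(3) = 3.
  α_5 = 6: Horner steps 5 → 3 → 1, so m(6) = 1.
  α_6 = 1: Horner steps 5 → 6 → 3, so m(1) = 3.
Codeword c = [5, 4, 1, 3, 1, 3] ∈ F_7^6.


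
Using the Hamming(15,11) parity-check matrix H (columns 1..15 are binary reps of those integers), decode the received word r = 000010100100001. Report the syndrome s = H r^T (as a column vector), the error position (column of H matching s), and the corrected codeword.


s = (0, 1, 1, 1)^T, error position = 7, corrected codeword c = 000010000100001

Compute s = H r^T mod 2 one row at a time:
  s_1 = 0 + 0 + 1 + 0 + 0 + 0 + 0 + 1 = 2 ≡ 0 (mod 2).
  s_2 = 0 + 1 + 0 + 1 + 0 + 0 + 0 + 1 = 3 ≡ 1 (mod 2).
  s_3 = 0 + 0 + 0 + 1 + 1 + 0 + 0 + 1 = 3 ≡ 1 (mod 2).
  s_4 = 0 + 0 + 1 + 1 + 0 + 0 + 0 + 1 = 3 ≡ 1 (mod 2).
s = (0, 1, 1, 1)^T — this equals column 7 of H (binary 0111), so error is at position 7.
Correct: flip bit 7 of r = 000010100100001 to get c = 000010000100001.


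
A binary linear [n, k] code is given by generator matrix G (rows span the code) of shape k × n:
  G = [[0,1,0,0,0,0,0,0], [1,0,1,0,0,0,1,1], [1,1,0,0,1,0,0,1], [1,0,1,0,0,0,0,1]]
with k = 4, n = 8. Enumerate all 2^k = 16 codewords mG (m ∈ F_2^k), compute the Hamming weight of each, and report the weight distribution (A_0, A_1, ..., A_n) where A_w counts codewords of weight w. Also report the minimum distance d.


Weight distribution: A_0 = 1, A_1 = 2, A_2 = 2, A_3 = 4, A_4 = 5, A_5 = 2. Minimum distance d = 1.

Enumerate all 2^4 = 16 messages m ∈ F_2^4.
For each, compute codeword c = mG in F_2^8, then tally its weight.
  m = 0000 → c = 00000000, weight = 0.
  m = 1000 → c = 01000000, weight = 1.
  m = 0100 → c = 10100011, weight = 4.
  m = 1100 → c = 11100011, weight = 5.
  m = 0010 → c = 11001001, weight = 4.
  m = 1010 → c = 10001001, weight = 3.
  m = 0110 → c = 01101010, weight = 4.
  m = 1110 → c = 00101010, weight = 3.
  m = 0001 → c = 10100001, weight = 3.
  m = 1001 → c = 11100001, weight = 4.
  m = 0101 → c = 00000010, weight = 1.
  m = 1101 → c = 01000010, weight = 2.
  m = 0011 → c = 01101000, weight = 3.
  m = 1011 → c = 00101000, weight = 2.
  m = 0111 → c = 11001011, weight = 5.
  m = 1111 → c = 10001011, weight = 4.
Tally weights:
  weight 0: 1 codewords.
  weight 1: 2 codewords.
  weight 2: 2 codewords.
  weight 3: 4 codewords.
  weight 4: 5 codewords.
  weight 5: 2 codewords.
Minimum distance d = smallest w > 0 with A_w > 0 = 1.
Sanity: Σ A_w = 16 = 2^4 = 16 ✓.


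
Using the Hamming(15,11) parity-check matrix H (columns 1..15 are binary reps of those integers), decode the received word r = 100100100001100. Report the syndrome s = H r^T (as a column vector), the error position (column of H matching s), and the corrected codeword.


s = (0, 0, 1, 1)^T, error position = 3, corrected codeword c = 101100100001100

Compute s = H r^T mod 2 one row at a time:
  s_1 = 0 + 0 + 0 + 0 + 1 + 1 + 0 + 0 = 2 ≡ 0 (mod 2).
  s_2 = 1 + 0 + 0 + 1 + 1 + 1 + 0 + 0 = 4 ≡ 0 (mod 2).
  s_3 = 0 + 0 + 0 + 1 + 0 + 0 + 0 + 0 = 1 ≡ 1 (mod 2).
  s_4 = 1 + 0 + 0 + 1 + 0 + 0 + 1 + 0 = 3 ≡ 1 (mod 2).
s = (0, 0, 1, 1)^T — this equals column 3 of H (binary 0011), so error is at position 3.
Correct: flip bit 3 of r = 100100100001100 to get c = 101100100001100.


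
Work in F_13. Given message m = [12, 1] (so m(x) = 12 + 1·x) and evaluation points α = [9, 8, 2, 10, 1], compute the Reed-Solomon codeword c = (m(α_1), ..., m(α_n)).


c = [8, 7, 1, 9, 0]

Message polynomial: m(x) = 12 + 1·x (mod 13).
For each evaluation point α_i, compute m(α_i) mod 13:
  α_1 = 9: Horner steps 1 → 8, so m(9) = 8.
  α_2 = 8: Horner steps 1 → 7, so m(8) = 7.
  α_3 = 2: Horner steps 1 → 1, so m(2) = 1.
  α_4 = 10: Horner steps 1 → 9, so m(10) = 9.
  α_5 = 1: Horner steps 1 → 0, so m(1) = 0.
Codeword c = [8, 7, 1, 9, 0] ∈ F_13^5.


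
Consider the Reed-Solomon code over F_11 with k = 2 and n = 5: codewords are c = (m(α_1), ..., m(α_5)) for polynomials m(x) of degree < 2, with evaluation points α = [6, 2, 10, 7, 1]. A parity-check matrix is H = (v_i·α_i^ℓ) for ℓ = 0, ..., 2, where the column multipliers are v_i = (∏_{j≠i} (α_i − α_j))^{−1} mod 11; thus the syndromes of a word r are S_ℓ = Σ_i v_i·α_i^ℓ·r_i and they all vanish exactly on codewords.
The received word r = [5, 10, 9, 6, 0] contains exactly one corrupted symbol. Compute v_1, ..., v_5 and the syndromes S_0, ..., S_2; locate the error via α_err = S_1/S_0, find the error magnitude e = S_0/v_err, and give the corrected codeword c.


S = (4, 8, 5), error at position 2, error magnitude e = 9, c = [5, 1, 9, 6, 0].

Step 1: column multipliers v_i = (∏_{j≠i}(α_i − α_j))^{−1} mod 11.
  i = 1 (α = 6): (6−2)(6−10)(6−7)(6−1) = 4·(−4)·(−1)·5 = 80 ≡ 3, so v_1 = 3^{−1} = 4 (mod 11).
  i = 2 (α = 2): (2−6)(2−10)(2−7)(2−1) = (−4)·(−8)·(−5)·1 = −160 ≡ 5, so v_2 = 5^{−1} = 9 (mod 11).
  i = 3 (α = 10): (10−6)(10−2)(10−7)(10−1) = 4·8·3·9 = 864 ≡ 6, so v_3 = 6^{−1} = 2 (mod 11).
  i = 4 (α = 7): (7−6)(7−2)(7−10)(7−1) = 1·5·(−3)·6 = −90 ≡ 9, so v_4 = 9^{−1} = 5 (mod 11).
  i = 5 (α = 1): (1−6)(1−2)(1−10)(1−7) = (−5)·(−1)·(−9)·(−6) = 270 ≡ 6, so v_5 = 6^{−1} = 2 (mod 11).
  v = [4, 9, 2, 5, 2].
Step 2: syndromes of r = [5, 10, 9, 6, 0] (all sums mod 11).
  S_0 = Σ v_i r_i = 4·5 + 9·10 + 2·9 + 5·6 + 2·0 = 158 ≡ 4.
  S_1 = Σ v_i α_i r_i = 4·6·5 + 9·2·10 + 2·10·9 + 5·7·6 + 2·1·0 = 690 ≡ 8.
  α_i^2 mod 11 = [3, 4, 1, 5, 1].
  S_2 = Σ v_i α_i^2 r_i = 4·3·5 + 9·4·10 + 2·1·9 + 5·5·6 + 2·1·0 = 588 ≡ 5.
  S = (4, 8, 5) ≠ 0, so r is not a codeword (an error is present).
Step 3: locate the error. For a single error e at position i, S_ℓ = v_i·e·α_i^ℓ, so α_err = S_1/S_0.
  S_0^{−1} = 4^{−1} = 3 (mod 11), so α_err = 8·3 = 24 ≡ 2 = α_2. Error position i = 2.
  Consistency check: S_2/S_1 = 5·7 = 35 ≡ 2 = α_err ✓ (single-error assumption holds).
Step 4: error magnitude e = S_0/v_2 = S_0·∏_{j≠2}(α_2 − α_j) = 4·5 = 20 ≡ 9 (mod 11).
Step 5: correct position 2: c_2 = r_2 − e = 10 − 9 ≡ 1 (mod 11). Hence c = [5, 1, 9, 6, 0].
  Check: interpolating c through the α_i gives m(x) = 10 + 1·x (degree < 2) with m(α_i) = c_i for every i, so c is indeed a codeword.


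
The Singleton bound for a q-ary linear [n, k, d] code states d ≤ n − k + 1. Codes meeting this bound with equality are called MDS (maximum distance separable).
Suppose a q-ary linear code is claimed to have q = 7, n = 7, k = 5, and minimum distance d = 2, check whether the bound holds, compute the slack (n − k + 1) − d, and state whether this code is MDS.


Singleton RHS = n − k + 1 = 3, slack = 1, bound satisfied, not MDS.

Singleton bound: d ≤ n − k + 1.
Here n = 7, k = 5, so n − k + 1 = 3.
Given d = 2, check d ≤ 3: YES.
Slack = (n − k + 1) − d = 1.
The code is NOT MDS (slack = 1 > 0).
Description: the claimed parameters are [7, 5, 2]_7; such a code would be non-MDS.


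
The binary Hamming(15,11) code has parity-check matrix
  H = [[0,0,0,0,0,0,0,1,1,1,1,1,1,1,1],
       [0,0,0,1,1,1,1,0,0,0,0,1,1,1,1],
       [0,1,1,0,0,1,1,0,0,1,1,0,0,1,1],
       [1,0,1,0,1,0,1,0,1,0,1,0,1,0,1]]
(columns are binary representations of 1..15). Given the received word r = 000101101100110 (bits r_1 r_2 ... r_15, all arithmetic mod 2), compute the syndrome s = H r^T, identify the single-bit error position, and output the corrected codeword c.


s = (0, 1, 0, 1)^T, error position = 5, corrected codeword c = 000111101100110

Compute s = H r^T mod 2 one row at a time:
  s_1 = 0 + 1 + 1 + 0 + 0 + 1 + 1 + 0 = 4 ≡ 0 (mod 2).
  s_2 = 1 + 0 + 1 + 1 + 0 + 1 + 1 + 0 = 5 ≡ 1 (mod 2).
  s_3 = 0 + 0 + 1 + 1 + 1 + 0 + 1 + 0 = 4 ≡ 0 (mod 2).
  s_4 = 0 + 0 + 0 + 1 + 1 + 0 + 1 + 0 = 3 ≡ 1 (mod 2).
s = (0, 1, 0, 1)^T — this equals column 5 of H (binary 0101), so error is at position 5.
Correct: flip bit 5 of r = 000101101100110 to get c = 000111101100110.


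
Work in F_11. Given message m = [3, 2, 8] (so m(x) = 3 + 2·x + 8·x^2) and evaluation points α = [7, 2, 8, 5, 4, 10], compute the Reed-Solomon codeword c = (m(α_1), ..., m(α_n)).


c = [2, 6, 3, 4, 7, 9]

Message polynomial: m(x) = 3 + 2·x + 8·x^2 (mod 11).
For each evaluation point α_i, compute m(α_i) mod 11:
  α_1 = 7: Horner steps 8 → 3 → 2, so m(7) = 2.
  α_2 = 2: Horner steps 8 → 7 → 6, so m(2) = 6.
  α_3 = 8: Horner steps 8 → 0 → 3, so m(8) = 3.
  α_4 = 5: Horner steps 8 → 9 → 4, so m(5) = 4.
  α_5 = 4: Horner steps 8 → 1 → 7, so m(4) = 7.
  α_6 = 10: Horner steps 8 → 5 → 9, so m(10) = 9.
Codeword c = [2, 6, 3, 4, 7, 9] ∈ F_11^6.


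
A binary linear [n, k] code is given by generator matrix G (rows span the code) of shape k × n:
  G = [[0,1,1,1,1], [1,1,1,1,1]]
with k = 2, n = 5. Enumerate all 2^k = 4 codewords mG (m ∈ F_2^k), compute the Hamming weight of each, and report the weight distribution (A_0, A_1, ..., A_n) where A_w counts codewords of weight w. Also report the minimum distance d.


Weight distribution: A_0 = 1, A_1 = 1, A_4 = 1, A_5 = 1. Minimum distance d = 1.

Enumerate all 2^2 = 4 messages m ∈ F_2^2.
For each, compute codeword c = mG in F_2^5, then tally its weight.
  m = 00 → c = 00000, weight = 0.
  m = 10 → c = 01111, weight = 4.
  m = 01 → c = 11111, weight = 5.
  m = 11 → c = 10000, weight = 1.
Tally weights:
  weight 0: 1 codewords.
  weight 1: 1 codewords.
  weight 4: 1 codewords.
  weight 5: 1 codewords.
Minimum distance d = smallest w > 0 with A_w > 0 = 1.
Sanity: Σ A_w = 4 = 2^2 = 4 ✓.


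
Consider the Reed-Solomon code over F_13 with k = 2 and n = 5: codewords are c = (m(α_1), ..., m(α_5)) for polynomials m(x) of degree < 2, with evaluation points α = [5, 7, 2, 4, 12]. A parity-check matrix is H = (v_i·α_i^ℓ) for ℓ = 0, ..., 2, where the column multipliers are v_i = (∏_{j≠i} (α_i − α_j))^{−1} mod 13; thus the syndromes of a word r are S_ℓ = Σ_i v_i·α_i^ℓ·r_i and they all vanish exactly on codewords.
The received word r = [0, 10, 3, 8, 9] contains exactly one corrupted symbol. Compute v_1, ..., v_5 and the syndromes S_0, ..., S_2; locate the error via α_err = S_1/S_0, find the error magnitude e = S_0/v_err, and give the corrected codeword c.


S = (5, 10, 7), error at position 3, error magnitude e = 5, c = [0, 10, 11, 8, 9].

Step 1: column multipliers v_i = (∏_{j≠i}(α_i − α_j))^{−1} mod 13.
  i = 1 (α = 5): (5−7)(5−2)(5−4)(5−12) = (−2)·3·1·(−7) = 42 ≡ 3, so v_1 = 3^{−1} = 9 (mod 13).
  i = 2 (α = 7): (7−5)(7−2)(7−4)(7−12) = 2·5·3·(−5) = −150 ≡ 6, so v_2 = 6^{−1} = 11 (mod 13).
  i = 3 (α = 2): (2−5)(2−7)(2−4)(2−12) = (−3)·(−5)·(−2)·(−10) = 300 ≡ 1, so v_3 = 1^{−1} = 1 (mod 13).
  i = 4 (α = 4): (4−5)(4−7)(4−2)(4−12) = (−1)·(−3)·2·(−8) = −48 ≡ 4, so v_4 = 4^{−1} = 10 (mod 13).
  i = 5 (α = 12): (12−5)(12−7)(12−2)(12−4) = 7·5·10·8 = 2800 ≡ 5, so v_5 = 5^{−1} = 8 (mod 13).
  v = [9, 11, 1, 10, 8].
Step 2: syndromes of r = [0, 10, 3, 8, 9] (all sums mod 13).
  S_0 = Σ v_i r_i = 9·0 + 11·10 + 1·3 + 10·8 + 8·9 = 265 ≡ 5.
  S_1 = Σ v_i α_i r_i = 9·5·0 + 11·7·10 + 1·2·3 + 10·4·8 + 8·12·9 = 1960 ≡ 10.
  α_i^2 mod 13 = [12, 10, 4, 3, 1].
  S_2 = Σ v_i α_i^2 r_i = 9·12·0 + 11·10·10 + 1·4·3 + 10·3·8 + 8·1·9 = 1424 ≡ 7.
  S = (5, 10, 7) ≠ 0, so r is not a codeword (an error is present).
Step 3: locate the error. For a single error e at position i, S_ℓ = v_i·e·α_i^ℓ, so α_err = S_1/S_0.
  S_0^{−1} = 5^{−1} = 8 (mod 13), so α_err = 10·8 = 80 ≡ 2 = α_3. Error position i = 3.
  Consistency check: S_2/S_1 = 7·4 = 28 ≡ 2 = α_err ✓ (single-error assumption holds).
Step 4: error magnitude e = S_0/v_3 = S_0·∏_{j≠3}(α_3 − α_j) = 5·1 = 5 ≡ 5 (mod 13).
Step 5: correct position 3: c_3 = r_3 − e = 3 − 5 ≡ 11 (mod 13). Hence c = [0, 10, 11, 8, 9].
  Check: interpolating c through the α_i gives m(x) = 1 + 5·x (degree < 2) with m(α_i) = c_i for every i, so c is indeed a codeword.


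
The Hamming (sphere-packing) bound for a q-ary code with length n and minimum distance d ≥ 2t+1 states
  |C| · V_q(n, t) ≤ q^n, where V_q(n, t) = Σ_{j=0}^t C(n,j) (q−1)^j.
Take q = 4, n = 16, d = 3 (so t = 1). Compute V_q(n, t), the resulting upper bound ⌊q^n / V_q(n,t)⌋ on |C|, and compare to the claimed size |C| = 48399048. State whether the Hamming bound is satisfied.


V_q(n, t) = 49, q^n = 4294967296, Hamming bound = 87652393, |C| = 48399048 ≤ bound (satisfied).

Step 1: Compute V_q(n, t) = Σ_{j=0}^1 C(n, j) (q−1)^j.
  j = 0: C(16,0)·(3)^0 = 1·1 = 1.
  j = 1: C(16,1)·(3)^1 = 16·3 = 48.
  V_q(n, t) = 1 + 48 = 49.
Step 2: q^n = 4^16 = 4294967296.
Step 3: Hamming bound ⌊q^n / V_q(n,t)⌋ = ⌊4294967296/49⌋ = 87652393.
Step 4: Compare |C| = 48399048 to 87652393: satisfied.
The claimed |C| lies below the Hamming bound.


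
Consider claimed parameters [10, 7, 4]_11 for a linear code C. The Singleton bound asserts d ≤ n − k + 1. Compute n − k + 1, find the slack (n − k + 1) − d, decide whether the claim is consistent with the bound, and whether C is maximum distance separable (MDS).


Singleton RHS = n − k + 1 = 4, slack = 0, bound satisfied, MDS.

Singleton bound: d ≤ n − k + 1.
Here n = 10, k = 7, so n − k + 1 = 4.
Given d = 4, check d ≤ 4: YES.
Slack = (n − k + 1) − d = 0.
The code is MDS (slack = 0).
Description: the claimed parameters are [10, 7, 4]_11; such a code would be MDS (meets Singleton bound).


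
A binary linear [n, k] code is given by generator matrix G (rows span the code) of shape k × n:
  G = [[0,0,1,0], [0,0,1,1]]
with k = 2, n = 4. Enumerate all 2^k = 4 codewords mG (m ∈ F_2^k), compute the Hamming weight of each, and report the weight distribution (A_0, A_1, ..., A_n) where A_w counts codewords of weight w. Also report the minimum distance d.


Weight distribution: A_0 = 1, A_1 = 2, A_2 = 1. Minimum distance d = 1.

Enumerate all 2^2 = 4 messages m ∈ F_2^2.
For each, compute codeword c = mG in F_2^4, then tally its weight.
  m = 00 → c = 0000, weight = 0.
  m = 10 → c = 0010, weight = 1.
  m = 01 → c = 0011, weight = 2.
  m = 11 → c = 0001, weight = 1.
Tally weights:
  weight 0: 1 codewords.
  weight 1: 2 codewords.
  weight 2: 1 codewords.
Minimum distance d = smallest w > 0 with A_w > 0 = 1.
Sanity: Σ A_w = 4 = 2^2 = 4 ✓.


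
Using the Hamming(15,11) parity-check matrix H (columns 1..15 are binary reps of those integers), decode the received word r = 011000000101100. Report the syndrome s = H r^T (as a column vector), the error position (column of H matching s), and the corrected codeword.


s = (1, 0, 1, 0)^T, error position = 10, corrected codeword c = 011000000001100

Compute s = H r^T mod 2 one row at a time:
  s_1 = 0 + 0 + 1 + 0 + 1 + 1 + 0 + 0 = 3 ≡ 1 (mod 2).
  s_2 = 0 + 0 + 0 + 0 + 1 + 1 + 0 + 0 = 2 ≡ 0 (mod 2).
  s_3 = 1 + 1 + 0 + 0 + 1 + 0 + 0 + 0 = 3 ≡ 1 (mod 2).
  s_4 = 0 + 1 + 0 + 0 + 0 + 0 + 1 + 0 = 2 ≡ 0 (mod 2).
s = (1, 0, 1, 0)^T — this equals column 10 of H (binary 1010), so error is at position 10.
Correct: flip bit 10 of r = 011000000101100 to get c = 011000000001100.


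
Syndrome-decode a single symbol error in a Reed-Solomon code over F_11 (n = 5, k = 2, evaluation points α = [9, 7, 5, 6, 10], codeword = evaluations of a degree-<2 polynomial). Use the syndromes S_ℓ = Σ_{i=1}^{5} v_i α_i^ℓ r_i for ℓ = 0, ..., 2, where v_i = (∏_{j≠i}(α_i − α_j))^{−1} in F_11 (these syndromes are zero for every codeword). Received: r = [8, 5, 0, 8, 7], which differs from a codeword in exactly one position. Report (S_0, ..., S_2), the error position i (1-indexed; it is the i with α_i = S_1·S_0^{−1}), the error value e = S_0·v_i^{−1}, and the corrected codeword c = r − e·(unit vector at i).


S = (1, 9, 4), error at position 1, error magnitude e = 9, c = [10, 5, 0, 8, 7].

Step 1: column multipliers v_i = (∏_{j≠i}(α_i − α_j))^{−1} mod 11.
  i = 1 (α = 9): (9−7)(9−5)(9−6)(9−10) = 2·4·3·(−1) = −24 ≡ 9, so v_1 = 9^{−1} = 5 (mod 11).
  i = 2 (α = 7): (7−9)(7−5)(7−6)(7−10) = (−2)·2·1·(−3) = 12 ≡ 1, so v_2 = 1^{−1} = 1 (mod 11).
  i = 3 (α = 5): (5−9)(5−7)(5−6)(5−10) = (−4)·(−2)·(−1)·(−5) = 40 ≡ 7, so v_3 = 7^{−1} = 8 (mod 11).
  i = 4 (α = 6): (6−9)(6−7)(6−5)(6−10) = (−3)·(−1)·1·(−4) = −12 ≡ 10, so v_4 = 10^{−1} = 10 (mod 11).
  i = 5 (α = 10): (10−9)(10−7)(10−5)(10−6) = 1·3·5·4 = 60 ≡ 5, so v_5 = 5^{−1} = 9 (mod 11).
  v = [5, 1, 8, 10, 9].
Step 2: syndromes of r = [8, 5, 0, 8, 7] (all sums mod 11).
  S_0 = Σ v_i r_i = 5·8 + 1·5 + 8·0 + 10·8 + 9·7 = 188 ≡ 1.
  S_1 = Σ v_i α_i r_i = 5·9·8 + 1·7·5 + 8·5·0 + 10·6·8 + 9·10·7 = 1505 ≡ 9.
  α_i^2 mod 11 = [4, 5, 3, 3, 1].
  S_2 = Σ v_i α_i^2 r_i = 5·4·8 + 1·5·5 + 8·3·0 + 10·3·8 + 9·1·7 = 488 ≡ 4.
  S = (1, 9, 4) ≠ 0, so r is not a codeword (an error is present).
Step 3: locate the error. For a single error e at position i, S_ℓ = v_i·e·α_i^ℓ, so α_err = S_1/S_0.
  S_0^{−1} = 1^{−1} = 1 (mod 11), so α_err = 9·1 = 9 ≡ 9 = α_1. Error position i = 1.
  Consistency check: S_2/S_1 = 4·5 = 20 ≡ 9 = α_err ✓ (single-error assumption holds).
Step 4: error magnitude e = S_0/v_1 = S_0·∏_{j≠1}(α_1 − α_j) = 1·9 = 9 ≡ 9 (mod 11).
Step 5: correct position 1: c_1 = r_1 − e = 8 − 9 ≡ 10 (mod 11). Hence c = [10, 5, 0, 8, 7].
  Check: interpolating c through the α_i gives m(x) = 4 + 8·x (degree < 2) with m(α_i) = c_i for every i, so c is indeed a codeword.


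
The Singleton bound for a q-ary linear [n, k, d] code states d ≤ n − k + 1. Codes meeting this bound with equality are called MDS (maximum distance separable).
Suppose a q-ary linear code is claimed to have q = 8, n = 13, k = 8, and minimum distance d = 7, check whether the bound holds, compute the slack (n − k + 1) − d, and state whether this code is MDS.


Singleton RHS = n − k + 1 = 6, slack = -1, bound violated (no such code; not MDS).

Singleton bound: d ≤ n − k + 1.
Here n = 13, k = 8, so n − k + 1 = 6.
Given d = 7, check d ≤ 6: NO.
Slack = (n − k + 1) − d = -1.
The slack is negative: d = 7 exceeds n − k + 1 = 6 by 1, so the Singleton bound is violated and no linear [13, 8, 7]_8 code can exist. In particular it is not MDS (MDS requires d = n − k + 1 exactly).
Description: the claimed parameters are [13, 8, 7]_8; such a code would be impossible (violates the Singleton bound).


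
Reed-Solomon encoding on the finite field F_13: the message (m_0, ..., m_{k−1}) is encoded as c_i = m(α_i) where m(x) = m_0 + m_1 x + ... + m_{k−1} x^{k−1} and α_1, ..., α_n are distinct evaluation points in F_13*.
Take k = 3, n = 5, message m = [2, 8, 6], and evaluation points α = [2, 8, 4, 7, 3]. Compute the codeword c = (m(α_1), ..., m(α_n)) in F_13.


c = [3, 8, 0, 1, 2]

Message polynomial: m(x) = 2 + 8·x + 6·x^2 (mod 13).
For each evaluation point α_i, compute m(α_i) mod 13:
  α_1 = 2: Horner steps 6 → 7 → 3, so m(2) = 3.
  α_2 = 8: Horner steps 6 → 4 → 8, so m(8) = 8.
  α_3 = 4: Horner steps 6 → 6 → 0, so m(4) = 0.
  α_4 = 7: Horner steps 6 → 11 → 1, so m(7) = 1.
  α_5 = 3: Horner steps 6 → 0 → 2, so m(3) = 2.
Codeword c = [3, 8, 0, 1, 2] ∈ F_13^5.


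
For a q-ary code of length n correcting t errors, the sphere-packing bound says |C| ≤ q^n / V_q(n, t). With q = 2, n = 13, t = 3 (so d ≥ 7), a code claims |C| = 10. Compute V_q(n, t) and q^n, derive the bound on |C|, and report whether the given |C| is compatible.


V_q(n, t) = 378, q^n = 8192, Hamming bound = 21, |C| = 10 ≤ bound (satisfied).

Step 1: Compute V_q(n, t) = Σ_{j=0}^3 C(n, j) (q−1)^j.
  j = 0: C(13,0)·(1)^0 = 1·1 = 1.
  j = 1: C(13,1)·(1)^1 = 13·1 = 13.
  j = 2: C(13,2)·(1)^2 = 78·1 = 78.
  j = 3: C(13,3)·(1)^3 = 286·1 = 286.
  V_q(n, t) = 1 + 13 + 78 + 286 = 378.
Step 2: q^n = 2^13 = 8192.
Step 3: Hamming bound ⌊q^n / V_q(n,t)⌋ = ⌊8192/378⌋ = 21.
Step 4: Compare |C| = 10 to 21: satisfied.
The claimed |C| lies below the Hamming bound.


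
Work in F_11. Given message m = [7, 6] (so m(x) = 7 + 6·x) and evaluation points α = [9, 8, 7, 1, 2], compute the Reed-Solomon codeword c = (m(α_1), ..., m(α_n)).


c = [6, 0, 5, 2, 8]

Message polynomial: m(x) = 7 + 6·x (mod 11).
For each evaluation point α_i, compute m(α_i) mod 11:
  α_1 = 9: Horner steps 6 → 6, so m(9) = 6.
  α_2 = 8: Horner steps 6 → 0, so m(8) = 0.
  α_3 = 7: Horner steps 6 → 5, so m(7) = 5.
  α_4 = 1: Horner steps 6 → 2, so m(1) = 2.
  α_5 = 2: Horner steps 6 → 8, so m(2) = 8.
Codeword c = [6, 0, 5, 2, 8] ∈ F_11^5.


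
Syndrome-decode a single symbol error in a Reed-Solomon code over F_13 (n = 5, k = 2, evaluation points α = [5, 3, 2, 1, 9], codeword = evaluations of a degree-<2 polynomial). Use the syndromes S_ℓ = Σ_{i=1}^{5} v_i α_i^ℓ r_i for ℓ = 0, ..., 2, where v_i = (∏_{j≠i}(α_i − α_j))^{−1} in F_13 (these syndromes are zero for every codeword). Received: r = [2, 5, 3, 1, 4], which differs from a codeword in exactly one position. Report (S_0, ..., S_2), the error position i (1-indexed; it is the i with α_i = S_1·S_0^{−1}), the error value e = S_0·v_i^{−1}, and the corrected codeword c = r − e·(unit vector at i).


S = (4, 7, 9), error at position 1, error magnitude e = 6, c = [9, 5, 3, 1, 4].

Step 1: column multipliers v_i = (∏_{j≠i}(α_i − α_j))^{−1} mod 13.
  i = 1 (α = 5): (5−3)(5−2)(5−1)(5−9) = 2·3·4·(−4) = −96 ≡ 8, so v_1 = 8^{−1} = 5 (mod 13).
  i = 2 (α = 3): (3−5)(3−2)(3−1)(3−9) = (−2)·1·2·(−6) = 24 ≡ 11, so v_2 = 11^{−1} = 6 (mod 13).
  i = 3 (α = 2): (2−5)(2−3)(2−1)(2−9) = (−3)·(−1)·1·(−7) = −21 ≡ 5, so v_3 = 5^{−1} = 8 (mod 13).
  i = 4 (α = 1): (1−5)(1−3)(1−2)(1−9) = (−4)·(−2)·(−1)·(−8) = 64 ≡ 12, so v_4 = 12^{−1} = 12 (mod 13).
  i = 5 (α = 9): (9−5)(9−3)(9−2)(9−1) = 4·6·7·8 = 1344 ≡ 5, so v_5 = 5^{−1} = 8 (mod 13).
  v = [5, 6, 8, 12, 8].
Step 2: syndromes of r = [2, 5, 3, 1, 4] (all sums mod 13).
  S_0 = Σ v_i r_i = 5·2 + 6·5 + 8·3 + 12·1 + 8·4 = 108 ≡ 4.
  S_1 = Σ v_i α_i r_i = 5·5·2 + 6·3·5 + 8·2·3 + 12·1·1 + 8·9·4 = 488 ≡ 7.
  α_i^2 mod 13 = [12, 9, 4, 1, 3].
  S_2 = Σ v_i α_i^2 r_i = 5·12·2 + 6·9·5 + 8·4·3 + 12·1·1 + 8·3·4 = 594 ≡ 9.
  S = (4, 7, 9) ≠ 0, so r is not a codeword (an error is present).
Step 3: locate the error. For a single error e at position i, S_ℓ = v_i·e·α_i^ℓ, so α_err = S_1/S_0.
  S_0^{−1} = 4^{−1} = 10 (mod 13), so α_err = 7·10 = 70 ≡ 5 = α_1. Error position i = 1.
  Consistency check: S_2/S_1 = 9·2 = 18 ≡ 5 = α_err ✓ (single-error assumption holds).
Step 4: error magnitude e = S_0/v_1 = S_0·∏_{j≠1}(α_1 − α_j) = 4·8 = 32 ≡ 6 (mod 13).
Step 5: correct position 1: c_1 = r_1 − e = 2 − 6 ≡ 9 (mod 13). Hence c = [9, 5, 3, 1, 4].
  Check: interpolating c through the α_i gives m(x) = 12 + 2·x (degree < 2) with m(α_i) = c_i for every i, so c is indeed a codeword.


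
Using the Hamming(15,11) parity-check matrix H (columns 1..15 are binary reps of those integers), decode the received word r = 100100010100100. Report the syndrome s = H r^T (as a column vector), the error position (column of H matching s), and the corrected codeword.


s = (1, 0, 1, 0)^T, error position = 10, corrected codeword c = 100100010000100

Compute s = H r^T mod 2 one row at a time:
  s_1 = 1 + 0 + 1 + 0 + 0 + 1 + 0 + 0 = 3 ≡ 1 (mod 2).
  s_2 = 1 + 0 + 0 + 0 + 0 + 1 + 0 + 0 = 2 ≡ 0 (mod 2).
  s_3 = 0 + 0 + 0 + 0 + 1 + 0 + 0 + 0 = 1 ≡ 1 (mod 2).
  s_4 = 1 + 0 + 0 + 0 + 0 + 0 + 1 + 0 = 2 ≡ 0 (mod 2).
s = (1, 0, 1, 0)^T — this equals column 10 of H (binary 1010), so error is at position 10.
Correct: flip bit 10 of r = 100100010100100 to get c = 100100010000100.


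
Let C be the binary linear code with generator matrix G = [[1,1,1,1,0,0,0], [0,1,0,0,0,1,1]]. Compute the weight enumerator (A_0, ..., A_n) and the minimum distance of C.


Weight distribution: A_0 = 1, A_3 = 1, A_4 = 1, A_5 = 1. Minimum distance d = 3.

Enumerate all 2^2 = 4 messages m ∈ F_2^2.
For each, compute codeword c = mG in F_2^7, then tally its weight.
  m = 00 → c = 0000000, weight = 0.
  m = 10 → c = 1111000, weight = 4.
  m = 01 → c = 0100011, weight = 3.
  m = 11 → c = 1011011, weight = 5.
Tally weights:
  weight 0: 1 codewords.
  weight 3: 1 codewords.
  weight 4: 1 codewords.
  weight 5: 1 codewords.
Minimum distance d = smallest w > 0 with A_w > 0 = 3.
Sanity: Σ A_w = 4 = 2^2 = 4 ✓.


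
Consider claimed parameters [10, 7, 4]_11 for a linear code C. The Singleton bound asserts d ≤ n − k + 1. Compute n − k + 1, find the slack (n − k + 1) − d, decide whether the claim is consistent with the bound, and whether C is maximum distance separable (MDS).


Singleton RHS = n − k + 1 = 4, slack = 0, bound satisfied, MDS.

Singleton bound: d ≤ n − k + 1.
Here n = 10, k = 7, so n − k + 1 = 4.
Given d = 4, check d ≤ 4: YES.
Slack = (n − k + 1) − d = 0.
The code is MDS (slack = 0).
Description: the claimed parameters are [10, 7, 4]_11; such a code would be MDS (meets Singleton bound).


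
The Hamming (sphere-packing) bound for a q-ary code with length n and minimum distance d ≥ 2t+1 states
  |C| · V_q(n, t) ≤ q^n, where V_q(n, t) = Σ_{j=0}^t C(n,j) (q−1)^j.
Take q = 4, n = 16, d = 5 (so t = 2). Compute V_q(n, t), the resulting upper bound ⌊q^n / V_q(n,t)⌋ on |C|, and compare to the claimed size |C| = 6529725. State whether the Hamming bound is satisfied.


V_q(n, t) = 1129, q^n = 4294967296, Hamming bound = 3804222, |C| = 6529725 > bound (violated).

Step 1: Compute V_q(n, t) = Σ_{j=0}^2 C(n, j) (q−1)^j.
  j = 0: C(16,0)·(3)^0 = 1·1 = 1.
  j = 1: C(16,1)·(3)^1 = 16·3 = 48.
  j = 2: C(16,2)·(3)^2 = 120·9 = 1080.
  V_q(n, t) = 1 + 48 + 1080 = 1129.
Step 2: q^n = 4^16 = 4294967296.
Step 3: Hamming bound ⌊q^n / V_q(n,t)⌋ = ⌊4294967296/1129⌋ = 3804222.
Step 4: Compare |C| = 6529725 to 3804222: violated.
The claimed |C| lies above the Hamming bound, so no 4-ary code of length 16 with d ≥ 5 can have 6529725 codewords.


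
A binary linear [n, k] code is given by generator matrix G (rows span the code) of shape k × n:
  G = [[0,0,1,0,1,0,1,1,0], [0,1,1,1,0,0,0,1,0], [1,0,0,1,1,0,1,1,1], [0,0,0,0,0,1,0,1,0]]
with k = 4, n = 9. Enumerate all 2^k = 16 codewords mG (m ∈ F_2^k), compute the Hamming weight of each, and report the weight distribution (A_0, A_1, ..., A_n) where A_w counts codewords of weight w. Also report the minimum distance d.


Weight distribution: A_0 = 1, A_2 = 1, A_4 = 8, A_6 = 5, A_8 = 1. Minimum distance d = 2.

Enumerate all 2^4 = 16 messages m ∈ F_2^4.
For each, compute codeword c = mG in F_2^9, then tally its weight.
  m = 0000 → c = 000000000, weight = 0.
  m = 1000 → c = 001010110, weight = 4.
  m = 0100 → c = 011100010, weight = 4.
  m = 1100 → c = 010110100, weight = 4.
  m = 0010 → c = 100110111, weight = 6.
  m = 1010 → c = 101100001, weight = 4.
  m = 0110 → c = 111010101, weight = 6.
  m = 1110 → c = 110000011, weight = 4.
  m = 0001 → c = 000001010, weight = 2.
  m = 1001 → c = 001011100, weight = 4.
  m = 0101 → c = 011101000, weight = 4.
  m = 1101 → c = 010111110, weight = 6.
  m = 0011 → c = 100111101, weight = 6.
  m = 1011 → c = 101101011, weight = 6.
  m = 0111 → c = 111011111, weight = 8.
  m = 1111 → c = 110001001, weight = 4.
Tally weights:
  weight 0: 1 codewords.
  weight 2: 1 codewords.
  weight 4: 8 codewords.
  weight 6: 5 codewords.
  weight 8: 1 codewords.
Minimum distance d = smallest w > 0 with A_w > 0 = 2.
Sanity: Σ A_w = 16 = 2^4 = 16 ✓.


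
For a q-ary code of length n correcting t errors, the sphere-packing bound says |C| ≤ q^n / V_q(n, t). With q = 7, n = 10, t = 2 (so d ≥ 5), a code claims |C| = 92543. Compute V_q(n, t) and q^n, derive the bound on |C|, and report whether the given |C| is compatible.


V_q(n, t) = 1681, q^n = 282475249, Hamming bound = 168040, |C| = 92543 ≤ bound (satisfied).

Step 1: Compute V_q(n, t) = Σ_{j=0}^2 C(n, j) (q−1)^j.
  j = 0: C(10,0)·(6)^0 = 1·1 = 1.
  j = 1: C(10,1)·(6)^1 = 10·6 = 60.
  j = 2: C(10,2)·(6)^2 = 45·36 = 1620.
  V_q(n, t) = 1 + 60 + 1620 = 1681.
Step 2: q^n = 7^10 = 282475249.
Step 3: Hamming bound ⌊q^n / V_q(n,t)⌋ = ⌊282475249/1681⌋ = 168040.
Step 4: Compare |C| = 92543 to 168040: satisfied.
The claimed |C| lies below the Hamming bound.
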